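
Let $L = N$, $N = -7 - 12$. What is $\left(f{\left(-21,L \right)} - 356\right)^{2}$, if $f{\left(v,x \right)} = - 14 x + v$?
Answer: $12321$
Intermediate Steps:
$N = -19$ ($N = -7 - 12 = -19$)
$L = -19$
$f{\left(v,x \right)} = v - 14 x$
$\left(f{\left(-21,L \right)} - 356\right)^{2} = \left(\left(-21 - -266\right) - 356\right)^{2} = \left(\left(-21 + 266\right) - 356\right)^{2} = \left(245 - 356\right)^{2} = \left(-111\right)^{2} = 12321$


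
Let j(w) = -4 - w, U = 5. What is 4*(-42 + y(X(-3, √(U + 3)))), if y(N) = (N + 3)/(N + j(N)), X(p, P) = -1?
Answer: -170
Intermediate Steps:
y(N) = -¾ - N/4 (y(N) = (N + 3)/(N + (-4 - N)) = (3 + N)/(-4) = (3 + N)*(-¼) = -¾ - N/4)
4*(-42 + y(X(-3, √(U + 3)))) = 4*(-42 + (-¾ - ¼*(-1))) = 4*(-42 + (-¾ + ¼)) = 4*(-42 - ½) = 4*(-85/2) = -170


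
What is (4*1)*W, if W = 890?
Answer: 3560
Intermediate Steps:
(4*1)*W = (4*1)*890 = 4*890 = 3560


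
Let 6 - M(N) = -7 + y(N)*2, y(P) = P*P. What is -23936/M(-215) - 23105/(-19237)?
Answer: 2596213717/1778210569 ≈ 1.4600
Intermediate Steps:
y(P) = P²
M(N) = 13 - 2*N² (M(N) = 6 - (-7 + N²*2) = 6 - (-7 + 2*N²) = 6 + (7 - 2*N²) = 13 - 2*N²)
-23936/M(-215) - 23105/(-19237) = -23936/(13 - 2*(-215)²) - 23105/(-19237) = -23936/(13 - 2*46225) - 23105*(-1/19237) = -23936/(13 - 92450) + 23105/19237 = -23936/(-92437) + 23105/19237 = -23936*(-1/92437) + 23105/19237 = 23936/92437 + 23105/19237 = 2596213717/1778210569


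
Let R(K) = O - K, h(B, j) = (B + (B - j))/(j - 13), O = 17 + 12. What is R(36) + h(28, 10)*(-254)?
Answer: 11663/3 ≈ 3887.7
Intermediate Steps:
O = 29
h(B, j) = (-j + 2*B)/(-13 + j)
R(K) = 29 - K
R(36) + h(28, 10)*(-254) = (29 - 1*36) + ((-1*10 + 2*28)/(-13 + 10))*(-254) = (29 - 36) + ((-10 + 56)/(-3))*(-254) = -7 - 1/3*46*(-254) = -7 - 46/3*(-254) = -7 + 11684/3 = 11663/3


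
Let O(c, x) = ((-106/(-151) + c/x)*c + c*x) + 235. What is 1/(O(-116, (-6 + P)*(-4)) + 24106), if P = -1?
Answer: 1057/22717193 ≈ 4.6529e-5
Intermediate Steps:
O(c, x) = 235 + c*x + c*(106/151 + c/x) (O(c, x) = ((-106*(-1/151) + c/x)*c + c*x) + 235 = ((106/151 + c/x)*c + c*x) + 235 = (c*(106/151 + c/x) + c*x) + 235 = (c*x + c*(106/151 + c/x)) + 235 = 235 + c*x + c*(106/151 + c/x))
1/(O(-116, (-6 + P)*(-4)) + 24106) = 1/((235 + (106/151)*(-116) - 116*(-6 - 1)*(-4) + (-116)**2/(((-6 - 1)*(-4)))) + 24106) = 1/((235 - 12296/151 - (-812)*(-4) + 13456/((-7*(-4)))) + 24106) = 1/((235 - 12296/151 - 116*28 + 13456/28) + 24106) = 1/((235 - 12296/151 - 3248 + 13456*(1/28)) + 24106) = 1/((235 - 12296/151 - 3248 + 3364/7) + 24106) = 1/(-2762849/1057 + 24106) = 1/(22717193/1057) = 1057/22717193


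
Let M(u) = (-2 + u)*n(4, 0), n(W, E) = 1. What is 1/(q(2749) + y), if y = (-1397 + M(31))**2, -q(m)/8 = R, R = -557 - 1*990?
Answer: 1/1883800 ≈ 5.3084e-7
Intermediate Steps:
R = -1547 (R = -557 - 990 = -1547)
q(m) = 12376 (q(m) = -8*(-1547) = 12376)
M(u) = -2 + u (M(u) = (-2 + u)*1 = -2 + u)
y = 1871424 (y = (-1397 + (-2 + 31))**2 = (-1397 + 29)**2 = (-1368)**2 = 1871424)
1/(q(2749) + y) = 1/(12376 + 1871424) = 1/1883800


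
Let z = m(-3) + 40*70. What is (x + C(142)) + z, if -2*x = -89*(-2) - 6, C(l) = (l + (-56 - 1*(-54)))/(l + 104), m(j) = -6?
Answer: 333154/123 ≈ 2708.6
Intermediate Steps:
C(l) = (-2 + l)/(104 + l) (C(l) = (l + (-56 + 54))/(104 + l) = (l - 2)/(104 + l) = (-2 + l)/(104 + l))
x = -86 (x = -(-89*(-2) - 6)/2 = -(178 - 6)/2 = -½*172 = -86)
z = 2794 (z = -6 + 40*70 = -6 + 2800 = 2794)
(x + C(142)) + z = (-86 + (-2 + 142)/(104 + 142)) + 2794 = (-86 + 140/246) + 2794 = (-86 + (1/246)*140) + 2794 = (-86 + 70/123) + 2794 = -10508/123 + 2794 = 333154/123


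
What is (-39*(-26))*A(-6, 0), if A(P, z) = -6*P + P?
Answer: 30420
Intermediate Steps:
A(P, z) = -5*P
(-39*(-26))*A(-6, 0) = (-39*(-26))*(-5*(-6)) = 1014*30 = 30420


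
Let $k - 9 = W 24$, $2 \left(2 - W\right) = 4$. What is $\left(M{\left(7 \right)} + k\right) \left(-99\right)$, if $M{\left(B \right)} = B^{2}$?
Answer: $-5742$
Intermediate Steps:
$W = 0$ ($W = 2 - 2 = 0$)
$k = 9$ ($k = 9 + 0 \cdot 24 = 9 + 0 = 9$)
$\left(M{\left(7 \right)} + k\right) \left(-99\right) = \left(7^{2} + 9\right) \left(-99\right) = \left(49 + 9\right) \left(-99\right) = 58 \left(-99\right) = -5742$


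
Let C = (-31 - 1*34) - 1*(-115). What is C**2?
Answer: 2500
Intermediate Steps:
C = 50 (C = (-31 - 34) + 115 = -65 + 115 = 50)
C**2 = 50**2 = 2500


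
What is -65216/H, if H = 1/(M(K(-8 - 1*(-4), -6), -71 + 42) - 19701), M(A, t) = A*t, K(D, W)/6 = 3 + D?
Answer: 1273472832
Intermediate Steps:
K(D, W) = 18 + 6*D (K(D, W) = 6*(3 + D) = 18 + 6*D)
H = -1/19527 (H = 1/((18 + 6*(-8 - 1*(-4)))*(-71 + 42) - 19701) = 1/((18 + 6*(-8 + 4))*(-29) - 19701) = 1/((18 + 6*(-4))*(-29) - 19701) = 1/((18 - 24)*(-29) - 19701) = 1/(-6*(-29) - 19701) = 1/(174 - 19701) = 1/(-19527) = -1/19527 ≈ -5.1211e-5)
-65216/H = -65216/(-1/19527) = -65216*(-19527) = 1273472832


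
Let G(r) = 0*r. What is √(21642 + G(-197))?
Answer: √21642 ≈ 147.11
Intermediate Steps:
G(r) = 0
√(21642 + G(-197)) = √(21642 + 0) = √21642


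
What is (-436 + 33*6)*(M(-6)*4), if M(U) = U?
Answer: 5712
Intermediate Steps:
(-436 + 33*6)*(M(-6)*4) = (-436 + 33*6)*(-6*4) = (-436 + 198)*(-24) = -238*(-24) = 5712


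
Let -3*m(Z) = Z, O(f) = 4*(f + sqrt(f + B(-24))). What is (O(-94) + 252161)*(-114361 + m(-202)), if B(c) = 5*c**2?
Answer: -86332292585/3 - 1371524*sqrt(2786)/3 ≈ -2.8802e+10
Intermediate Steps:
O(f) = 4*f + 4*sqrt(2880 + f) (O(f) = 4*(f + sqrt(f + 5*(-24)**2)) = 4*(f + sqrt(f + 5*576)) = 4*(f + sqrt(f + 2880)) = 4*(f + sqrt(2880 + f)) = 4*f + 4*sqrt(2880 + f))
m(Z) = -Z/3
(O(-94) + 252161)*(-114361 + m(-202)) = ((4*(-94) + 4*sqrt(2880 - 94)) + 252161)*(-114361 - 1/3*(-202)) = ((-376 + 4*sqrt(2786)) + 252161)*(-114361 + 202/3) = (251785 + 4*sqrt(2786))*(-342881/3) = -86332292585/3 - 1371524*sqrt(2786)/3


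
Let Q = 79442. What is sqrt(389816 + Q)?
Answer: sqrt(469258) ≈ 685.02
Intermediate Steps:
sqrt(389816 + Q) = sqrt(389816 + 79442) = sqrt(469258)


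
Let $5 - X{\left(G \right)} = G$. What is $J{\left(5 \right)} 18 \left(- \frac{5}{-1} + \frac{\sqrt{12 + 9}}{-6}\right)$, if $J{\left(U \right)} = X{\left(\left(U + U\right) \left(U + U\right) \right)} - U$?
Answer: $-9000 + 300 \sqrt{21} \approx -7625.2$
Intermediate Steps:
$X{\left(G \right)} = 5 - G$
$J{\left(U \right)} = 5 - U - 4 U^{2}$ ($J{\left(U \right)} = \left(5 - \left(U + U\right) \left(U + U\right)\right) - U = \left(5 - 2 U 2 U\right) - U = \left(5 - 4 U^{2}\right) - U = 5 - U - 4 U^{2}$)
$J{\left(5 \right)} 18 \left(- \frac{5}{-1} + \frac{\sqrt{12 + 9}}{-6}\right) = \left(5 - 5 - 4 \cdot 5^{2}\right) 18 \left(- \frac{5}{-1} + \frac{\sqrt{12 + 9}}{-6}\right) = \left(5 - 5 - 100\right) 18 \left(\left(-5\right) \left(-1\right) + \sqrt{21} \left(- \frac{1}{6}\right)\right) = \left(5 - 5 - 100\right) 18 \left(5 - \frac{\sqrt{21}}{6}\right) = \left(-100\right) 18 \left(5 - \frac{\sqrt{21}}{6}\right) = - 1800 \left(5 - \frac{\sqrt{21}}{6}\right) = -9000 + 300 \sqrt{21}$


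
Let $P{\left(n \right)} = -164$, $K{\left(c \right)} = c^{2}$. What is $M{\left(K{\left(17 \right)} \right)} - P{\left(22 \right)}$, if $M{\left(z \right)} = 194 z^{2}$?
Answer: $16203238$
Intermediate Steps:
$M{\left(K{\left(17 \right)} \right)} - P{\left(22 \right)} = 194 \left(17^{2}\right)^{2} - -164 = 194 \cdot 289^{2} + 164 = 194 \cdot 83521 + 164 = 16203074 + 164 = 16203238$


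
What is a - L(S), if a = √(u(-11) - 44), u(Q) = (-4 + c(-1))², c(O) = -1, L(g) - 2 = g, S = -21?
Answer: 19 + I*√19 ≈ 19.0 + 4.3589*I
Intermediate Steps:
L(g) = 2 + g
u(Q) = 25 (u(Q) = (-4 - 1)² = (-5)² = 25)
a = I*√19 (a = √(25 - 44) = √(-19) = I*√19 ≈ 4.3589*I)
a - L(S) = I*√19 - (2 - 21) = I*√19 - 1*(-19) = I*√19 + 19 = 19 + I*√19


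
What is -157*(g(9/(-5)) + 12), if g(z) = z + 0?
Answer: -8007/5 ≈ -1601.4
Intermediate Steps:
g(z) = z
-157*(g(9/(-5)) + 12) = -157*(9/(-5) + 12) = -157*(9*(-⅕) + 12) = -157*(-9/5 + 12) = -157*51/5 = -8007/5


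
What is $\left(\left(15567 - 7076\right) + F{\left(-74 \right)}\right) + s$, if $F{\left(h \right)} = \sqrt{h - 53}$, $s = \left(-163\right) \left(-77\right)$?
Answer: $21042 + i \sqrt{127} \approx 21042.0 + 11.269 i$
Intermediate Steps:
$s = 12551$
$F{\left(h \right)} = \sqrt{-53 + h}$
$\left(\left(15567 - 7076\right) + F{\left(-74 \right)}\right) + s = \left(\left(15567 - 7076\right) + \sqrt{-53 - 74}\right) + 12551 = \left(\left(15567 - 7076\right) + \sqrt{-127}\right) + 12551 = \left(8491 + i \sqrt{127}\right) + 12551 = 21042 + i \sqrt{127}$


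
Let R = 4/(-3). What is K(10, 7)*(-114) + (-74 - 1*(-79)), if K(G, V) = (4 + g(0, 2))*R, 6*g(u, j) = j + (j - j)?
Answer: 1991/3 ≈ 663.67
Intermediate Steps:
g(u, j) = j/6 (g(u, j) = (j + (j - j))/6 = (j + 0)/6 = j/6)
R = -4/3 (R = 4*(-⅓) = -4/3 ≈ -1.3333)
K(G, V) = -52/9 (K(G, V) = (4 + (⅙)*2)*(-4/3) = (4 + ⅓)*(-4/3) = (13/3)*(-4/3) = -52/9)
K(10, 7)*(-114) + (-74 - 1*(-79)) = -52/9*(-114) + (-74 - 1*(-79)) = 1976/3 + (-74 + 79) = 1976/3 + 5 = 1991/3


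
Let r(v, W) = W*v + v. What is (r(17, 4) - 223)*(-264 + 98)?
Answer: 22908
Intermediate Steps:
r(v, W) = v + W*v
(r(17, 4) - 223)*(-264 + 98) = (17*(1 + 4) - 223)*(-264 + 98) = (17*5 - 223)*(-166) = (85 - 223)*(-166) = -138*(-166) = 22908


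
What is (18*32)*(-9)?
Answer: -5184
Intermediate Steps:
(18*32)*(-9) = 576*(-9) = -5184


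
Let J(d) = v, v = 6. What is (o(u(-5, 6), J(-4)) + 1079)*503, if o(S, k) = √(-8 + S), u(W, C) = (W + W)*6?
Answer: 542737 + 1006*I*√17 ≈ 5.4274e+5 + 4147.8*I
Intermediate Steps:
J(d) = 6
u(W, C) = 12*W (u(W, C) = (2*W)*6 = 12*W)
(o(u(-5, 6), J(-4)) + 1079)*503 = (√(-8 + 12*(-5)) + 1079)*503 = (√(-8 - 60) + 1079)*503 = (√(-68) + 1079)*503 = (2*I*√17 + 1079)*503 = (1079 + 2*I*√17)*503 = 542737 + 1006*I*√17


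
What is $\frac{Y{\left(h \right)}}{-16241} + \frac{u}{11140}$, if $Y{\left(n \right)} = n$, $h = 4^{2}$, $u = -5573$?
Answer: $- \frac{90689333}{180924740} \approx -0.50125$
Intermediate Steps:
$h = 16$
$\frac{Y{\left(h \right)}}{-16241} + \frac{u}{11140} = \frac{16}{-16241} - \frac{5573}{11140} = 16 \left(- \frac{1}{16241}\right) - \frac{5573}{11140} = - \frac{16}{16241} - \frac{5573}{11140} = - \frac{90689333}{180924740}$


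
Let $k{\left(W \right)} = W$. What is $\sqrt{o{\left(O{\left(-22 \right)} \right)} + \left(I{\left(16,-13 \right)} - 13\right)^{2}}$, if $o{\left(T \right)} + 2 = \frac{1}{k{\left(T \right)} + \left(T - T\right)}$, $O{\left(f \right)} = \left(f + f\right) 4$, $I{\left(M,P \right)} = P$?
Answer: $\frac{\sqrt{1304853}}{44} \approx 25.961$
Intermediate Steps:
$O{\left(f \right)} = 8 f$ ($O{\left(f \right)} = 2 f 4 = 8 f$)
$o{\left(T \right)} = -2 + \frac{1}{T}$ ($o{\left(T \right)} = -2 + \frac{1}{T + \left(T - T\right)} = -2 + \frac{1}{T + 0} = -2 + \frac{1}{T}$)
$\sqrt{o{\left(O{\left(-22 \right)} \right)} + \left(I{\left(16,-13 \right)} - 13\right)^{2}} = \sqrt{\left(-2 + \frac{1}{8 \left(-22\right)}\right) + \left(-13 - 13\right)^{2}} = \sqrt{\left(-2 + \frac{1}{-176}\right) + \left(-26\right)^{2}} = \sqrt{\left(-2 - \frac{1}{176}\right) + 676} = \sqrt{- \frac{353}{176} + 676} = \sqrt{\frac{118623}{176}} = \frac{\sqrt{1304853}}{44}$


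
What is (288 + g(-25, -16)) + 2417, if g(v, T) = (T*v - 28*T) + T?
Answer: 3537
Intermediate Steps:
g(v, T) = -27*T + T*v (g(v, T) = (-28*T + T*v) + T = -27*T + T*v)
(288 + g(-25, -16)) + 2417 = (288 - 16*(-27 - 25)) + 2417 = (288 - 16*(-52)) + 2417 = (288 + 832) + 2417 = 1120 + 2417 = 3537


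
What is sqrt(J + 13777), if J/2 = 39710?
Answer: sqrt(93197) ≈ 305.28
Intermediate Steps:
J = 79420 (J = 2*39710 = 79420)
sqrt(J + 13777) = sqrt(79420 + 13777) = sqrt(93197)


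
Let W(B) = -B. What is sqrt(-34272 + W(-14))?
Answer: I*sqrt(34258) ≈ 185.09*I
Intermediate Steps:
sqrt(-34272 + W(-14)) = sqrt(-34272 - 1*(-14)) = sqrt(-34272 + 14) = sqrt(-34258) = I*sqrt(34258)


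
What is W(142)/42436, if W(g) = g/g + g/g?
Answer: 1/21218 ≈ 4.7130e-5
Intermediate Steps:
W(g) = 2 (W(g) = 1 + 1 = 2)
W(142)/42436 = 2/42436 = 2*(1/42436) = 1/21218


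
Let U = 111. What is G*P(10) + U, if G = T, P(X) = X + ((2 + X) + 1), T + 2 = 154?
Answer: 3607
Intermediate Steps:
T = 152 (T = -2 + 154 = 152)
P(X) = 3 + 2*X (P(X) = X + (3 + X) = 3 + 2*X)
G = 152
G*P(10) + U = 152*(3 + 2*10) + 111 = 152*(3 + 20) + 111 = 152*23 + 111 = 3496 + 111 = 3607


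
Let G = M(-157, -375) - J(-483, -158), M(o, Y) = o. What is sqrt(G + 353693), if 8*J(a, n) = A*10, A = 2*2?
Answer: sqrt(353531) ≈ 594.58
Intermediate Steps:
A = 4
J(a, n) = 5 (J(a, n) = (4*10)/8 = (1/8)*40 = 5)
G = -162 (G = -157 - 1*5 = -157 - 5 = -162)
sqrt(G + 353693) = sqrt(-162 + 353693) = sqrt(353531)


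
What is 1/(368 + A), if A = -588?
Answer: -1/220 ≈ -0.0045455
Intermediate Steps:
1/(368 + A) = 1/(368 - 588) = 1/(-220) = -1/220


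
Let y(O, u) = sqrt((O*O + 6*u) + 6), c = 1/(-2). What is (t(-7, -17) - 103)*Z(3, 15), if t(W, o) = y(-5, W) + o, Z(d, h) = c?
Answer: 60 - I*sqrt(11)/2 ≈ 60.0 - 1.6583*I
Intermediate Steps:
c = -1/2 ≈ -0.50000
Z(d, h) = -1/2
y(O, u) = sqrt(6 + O**2 + 6*u) (y(O, u) = sqrt((O**2 + 6*u) + 6) = sqrt(6 + O**2 + 6*u))
t(W, o) = o + sqrt(31 + 6*W) (t(W, o) = sqrt(6 + (-5)**2 + 6*W) + o = sqrt(6 + 25 + 6*W) + o = sqrt(31 + 6*W) + o = o + sqrt(31 + 6*W))
(t(-7, -17) - 103)*Z(3, 15) = ((-17 + sqrt(31 + 6*(-7))) - 103)*(-1/2) = ((-17 + sqrt(31 - 42)) - 103)*(-1/2) = ((-17 + sqrt(-11)) - 103)*(-1/2) = ((-17 + I*sqrt(11)) - 103)*(-1/2) = (-120 + I*sqrt(11))*(-1/2) = 60 - I*sqrt(11)/2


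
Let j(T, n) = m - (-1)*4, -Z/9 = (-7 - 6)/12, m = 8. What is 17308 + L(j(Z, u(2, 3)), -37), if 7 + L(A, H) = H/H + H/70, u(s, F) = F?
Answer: 1211103/70 ≈ 17301.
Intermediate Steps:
Z = 39/4 (Z = -9*(-7 - 6)/12 = -(-117)/12 = -9*(-13/12) = 39/4 ≈ 9.7500)
j(T, n) = 12 (j(T, n) = 8 - (-1)*4 = 8 - 1*(-4) = 8 + 4 = 12)
L(A, H) = -6 + H/70 (L(A, H) = -7 + (H/H + H/70) = -7 + (1 + H*(1/70)) = -7 + (1 + H/70) = -6 + H/70)
17308 + L(j(Z, u(2, 3)), -37) = 17308 + (-6 + (1/70)*(-37)) = 17308 + (-6 - 37/70) = 17308 - 457/70 = 1211103/70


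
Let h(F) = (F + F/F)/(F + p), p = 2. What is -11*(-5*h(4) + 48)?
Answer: -2893/6 ≈ -482.17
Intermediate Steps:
h(F) = (1 + F)/(2 + F) (h(F) = (F + F/F)/(F + 2) = (F + 1)/(2 + F) = (1 + F)/(2 + F))
-11*(-5*h(4) + 48) = -11*(-5*(1 + 4)/(2 + 4) + 48) = -11*(-5*5/6 + 48) = -11*(-25/6 + 48) = -11*263/6 = -2893/6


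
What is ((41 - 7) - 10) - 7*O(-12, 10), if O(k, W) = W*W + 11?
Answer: -753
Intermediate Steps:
O(k, W) = 11 + W**2 (O(k, W) = W**2 + 11 = 11 + W**2)
((41 - 7) - 10) - 7*O(-12, 10) = ((41 - 7) - 10) - 7*(11 + 10**2) = (34 - 10) - 7*(11 + 100) = 24 - 7*111 = 24 - 777 = -753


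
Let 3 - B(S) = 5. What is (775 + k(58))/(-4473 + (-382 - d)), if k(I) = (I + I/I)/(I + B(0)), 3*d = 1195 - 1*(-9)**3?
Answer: -130377/923384 ≈ -0.14119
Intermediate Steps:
d = 1924/3 (d = (1195 - 1*(-9)**3)/3 = (1195 - 1*(-729))/3 = (1195 + 729)/3 = (1/3)*1924 = 1924/3 ≈ 641.33)
B(S) = -2 (B(S) = 3 - 1*5 = 3 - 5 = -2)
k(I) = (1 + I)/(-2 + I) (k(I) = (I + I/I)/(I - 2) = (I + 1)/(-2 + I) = (1 + I)/(-2 + I))
(775 + k(58))/(-4473 + (-382 - d)) = (775 + (1 + 58)/(-2 + 58))/(-4473 + (-382 - 1*1924/3)) = (775 + 59/56)/(-4473 + (-382 - 1924/3)) = (775 + (1/56)*59)/(-4473 - 3070/3) = (775 + 59/56)/(-16489/3) = (43459/56)*(-3/16489) = -130377/923384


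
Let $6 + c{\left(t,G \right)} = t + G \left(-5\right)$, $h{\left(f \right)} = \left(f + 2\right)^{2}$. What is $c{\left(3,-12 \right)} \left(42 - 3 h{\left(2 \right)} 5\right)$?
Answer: $-11286$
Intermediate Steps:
$h{\left(f \right)} = \left(2 + f\right)^{2}$
$c{\left(t,G \right)} = -6 + t - 5 G$ ($c{\left(t,G \right)} = -6 + \left(t + G \left(-5\right)\right) = -6 - \left(- t + 5 G\right) = -6 + t - 5 G$)
$c{\left(3,-12 \right)} \left(42 - 3 h{\left(2 \right)} 5\right) = \left(-6 + 3 - -60\right) \left(42 - 3 \left(2 + 2\right)^{2} \cdot 5\right) = \left(-6 + 3 + 60\right) \left(42 - 3 \cdot 4^{2} \cdot 5\right) = 57 \left(42 - 3 \cdot 16 \cdot 5\right) = 57 \left(42 - 240\right) = 57 \left(-198\right) = -11286$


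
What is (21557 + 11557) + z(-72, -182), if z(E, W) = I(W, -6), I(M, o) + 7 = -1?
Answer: 33106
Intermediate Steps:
I(M, o) = -8 (I(M, o) = -7 - 1 = -8)
z(E, W) = -8
(21557 + 11557) + z(-72, -182) = (21557 + 11557) - 8 = 33114 - 8 = 33106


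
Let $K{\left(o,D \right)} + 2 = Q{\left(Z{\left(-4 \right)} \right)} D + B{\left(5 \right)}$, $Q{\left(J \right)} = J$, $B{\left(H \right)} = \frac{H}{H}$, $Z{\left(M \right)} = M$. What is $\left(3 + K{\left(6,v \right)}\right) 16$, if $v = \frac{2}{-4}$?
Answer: $64$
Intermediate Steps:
$B{\left(H \right)} = 1$
$v = - \frac{1}{2}$ ($v = 2 \left(- \frac{1}{4}\right) = - \frac{1}{2} \approx -0.5$)
$K{\left(o,D \right)} = -1 - 4 D$ ($K{\left(o,D \right)} = -2 - \left(-1 + 4 D\right) = -1 - 4 D$)
$\left(3 + K{\left(6,v \right)}\right) 16 = \left(3 - -1\right) 16 = \left(3 + \left(-1 + 2\right)\right) 16 = \left(3 + 1\right) 16 = 4 \cdot 16 = 64$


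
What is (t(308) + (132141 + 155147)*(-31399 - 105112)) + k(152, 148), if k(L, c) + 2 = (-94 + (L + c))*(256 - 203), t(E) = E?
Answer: -39217960944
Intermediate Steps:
k(L, c) = -4984 + 53*L + 53*c (k(L, c) = -2 + (-94 + (L + c))*(256 - 203) = -2 + (-94 + L + c)*53 = -2 + (-4982 + 53*L + 53*c) = -4984 + 53*L + 53*c)
(t(308) + (132141 + 155147)*(-31399 - 105112)) + k(152, 148) = (308 + (132141 + 155147)*(-31399 - 105112)) + (-4984 + 53*152 + 53*148) = (308 + 287288*(-136511)) + (-4984 + 8056 + 7844) = (308 - 39217972168) + 10916 = -39217971860 + 10916 = -39217960944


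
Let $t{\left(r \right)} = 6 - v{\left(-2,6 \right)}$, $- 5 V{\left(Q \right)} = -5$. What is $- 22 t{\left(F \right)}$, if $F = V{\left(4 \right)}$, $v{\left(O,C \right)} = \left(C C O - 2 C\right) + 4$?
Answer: $-1892$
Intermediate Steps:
$V{\left(Q \right)} = 1$ ($V{\left(Q \right)} = \left(- \frac{1}{5}\right) \left(-5\right) = 1$)
$v{\left(O,C \right)} = 4 - 2 C + O C^{2}$ ($v{\left(O,C \right)} = \left(C^{2} O - 2 C\right) + 4 = \left(O C^{2} - 2 C\right) + 4 = \left(- 2 C + O C^{2}\right) + 4 = 4 - 2 C + O C^{2}$)
$F = 1$
$t{\left(r \right)} = 86$ ($t{\left(r \right)} = 6 - \left(4 - 12 - 2 \cdot 6^{2}\right) = 6 - \left(4 - 12 - 72\right) = 6 - -80 = 6 + 80 = 86$)
$- 22 t{\left(F \right)} = \left(-22\right) 86 = -1892$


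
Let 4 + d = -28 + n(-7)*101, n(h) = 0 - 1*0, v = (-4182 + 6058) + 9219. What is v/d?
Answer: -11095/32 ≈ -346.72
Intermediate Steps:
v = 11095 (v = 1876 + 9219 = 11095)
n(h) = 0 (n(h) = 0 + 0 = 0)
d = -32 (d = -4 + (-28 + 0*101) = -4 + (-28 + 0) = -4 - 28 = -32)
v/d = 11095/(-32) = 11095*(-1/32) = -11095/32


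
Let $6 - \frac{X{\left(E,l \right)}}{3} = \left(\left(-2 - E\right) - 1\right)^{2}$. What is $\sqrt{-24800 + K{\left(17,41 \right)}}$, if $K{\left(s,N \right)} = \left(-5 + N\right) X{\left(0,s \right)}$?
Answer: $2 i \sqrt{6281} \approx 158.51 i$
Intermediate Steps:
$X{\left(E,l \right)} = 18 - 3 \left(-3 - E\right)^{2}$ ($X{\left(E,l \right)} = 18 - 3 \left(\left(-2 - E\right) - 1\right)^{2} = 18 - 3 \left(-3 - E\right)^{2}$)
$K{\left(s,N \right)} = 45 - 9 N$ ($K{\left(s,N \right)} = \left(-5 + N\right) \left(18 - 3 \left(3 + 0\right)^{2}\right) = \left(-5 + N\right) \left(18 - 3 \cdot 3^{2}\right) = \left(-5 + N\right) \left(18 - 27\right) = \left(-5 + N\right) \left(-9\right) = 45 - 9 N$)
$\sqrt{-24800 + K{\left(17,41 \right)}} = \sqrt{-24800 + \left(45 - 369\right)} = \sqrt{-24800 - 324} = \sqrt{-25124} = 2 i \sqrt{6281}$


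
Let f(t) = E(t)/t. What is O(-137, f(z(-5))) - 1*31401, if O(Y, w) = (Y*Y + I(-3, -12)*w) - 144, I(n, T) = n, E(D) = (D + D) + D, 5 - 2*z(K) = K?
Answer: -12785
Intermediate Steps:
z(K) = 5/2 - K/2
E(D) = 3*D (E(D) = 2*D + D = 3*D)
f(t) = 3 (f(t) = (3*t)/t = 3)
O(Y, w) = -144 + Y² - 3*w (O(Y, w) = (Y*Y - 3*w) - 144 = (Y² - 3*w) - 144 = -144 + Y² - 3*w)
O(-137, f(z(-5))) - 1*31401 = (-144 + (-137)² - 3*3) - 1*31401 = (-144 + 18769 - 9) - 31401 = 18616 - 31401 = -12785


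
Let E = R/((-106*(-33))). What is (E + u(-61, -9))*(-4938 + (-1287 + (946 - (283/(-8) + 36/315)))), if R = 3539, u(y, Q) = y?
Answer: 4001240029/12720 ≈ 3.1456e+5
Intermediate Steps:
E = 3539/3498 (E = 3539/((-106*(-33))) = 3539/3498 ≈ 1.0117)
(E + u(-61, -9))*(-4938 + (-1287 + (946 - (283/(-8) + 36/315)))) = (3539/3498 - 61)*(-4938 + (-1287 + (946 - (283/(-8) + 36/315)))) = -209839*(-4938 + (-1287 + (946 - (283*(-1/8) + 36*(1/315)))))/3498 = -209839*(-4938 + (-1287 + (946 - (-283/8 + 4/35))))/3498 = -209839*(-4938 + (-1287 + (946 - 1*(-9873/280))))/3498 = -209839*(-4938 + (-1287 + (946 + 9873/280)))/3498 = -209839*(-4938 + (-1287 + 274753/280))/3498 = -209839*(-4938 - 85607/280)/3498 = -209839/3498*(-1468247/280) = 4001240029/12720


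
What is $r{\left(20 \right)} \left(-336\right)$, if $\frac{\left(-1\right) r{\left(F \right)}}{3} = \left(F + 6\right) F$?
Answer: $524160$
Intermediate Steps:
$r{\left(F \right)} = - 3 F \left(6 + F\right)$ ($r{\left(F \right)} = - 3 \left(F + 6\right) F = - 3 \left(6 + F\right) F = - 3 F \left(6 + F\right)$)
$r{\left(20 \right)} \left(-336\right) = \left(-3\right) 20 \left(6 + 20\right) \left(-336\right) = \left(-3\right) 20 \cdot 26 \left(-336\right) = \left(-1560\right) \left(-336\right) = 524160$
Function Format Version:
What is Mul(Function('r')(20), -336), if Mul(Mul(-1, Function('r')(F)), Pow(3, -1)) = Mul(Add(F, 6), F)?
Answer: 524160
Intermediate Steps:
Function('r')(F) = Mul(-3, F, Add(6, F)) (Function('r')(F) = Mul(-3, Mul(Add(F, 6), F)) = Mul(-3, Mul(Add(6, F), F)) = Mul(-3, Mul(F, Add(6, F))) = Mul(-3, F, Add(6, F)))
Mul(Function('r')(20), -336) = Mul(Mul(-3, 20, Add(6, 20)), -336) = Mul(Mul(-3, 20, 26), -336) = Mul(-1560, -336) = 524160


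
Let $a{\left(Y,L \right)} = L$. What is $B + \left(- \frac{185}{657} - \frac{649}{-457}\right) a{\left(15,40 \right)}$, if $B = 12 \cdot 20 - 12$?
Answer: $\frac{82130692}{300249} \approx 273.54$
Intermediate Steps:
$B = 228$ ($B = 240 - 12 = 228$)
$B + \left(- \frac{185}{657} - \frac{649}{-457}\right) a{\left(15,40 \right)} = 228 + \left(- \frac{185}{657} - \frac{649}{-457}\right) 40 = 228 + \left(\left(-185\right) \frac{1}{657} - - \frac{649}{457}\right) 40 = 228 + \left(- \frac{185}{657} + \frac{649}{457}\right) 40 = 228 + \frac{341848}{300249} \cdot 40 = 228 + \frac{13673920}{300249} = \frac{82130692}{300249}$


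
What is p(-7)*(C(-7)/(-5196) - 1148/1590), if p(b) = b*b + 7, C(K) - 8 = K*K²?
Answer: -12675502/344235 ≈ -36.822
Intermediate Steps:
C(K) = 8 + K³ (C(K) = 8 + K*K² = 8 + K³)
p(b) = 7 + b² (p(b) = b² + 7 = 7 + b²)
p(-7)*(C(-7)/(-5196) - 1148/1590) = (7 + (-7)²)*((8 + (-7)³)/(-5196) - 1148/1590) = (7 + 49)*((8 - 343)*(-1/5196) - 1148*1/1590) = 56*(-335*(-1/5196) - 574/795) = 56*(335/5196 - 574/795) = 56*(-905393/1376940) = -12675502/344235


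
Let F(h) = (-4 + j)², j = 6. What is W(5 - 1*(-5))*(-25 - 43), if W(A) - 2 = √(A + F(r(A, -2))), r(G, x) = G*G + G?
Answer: -136 - 68*√14 ≈ -390.43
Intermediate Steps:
r(G, x) = G + G² (r(G, x) = G² + G = G + G²)
F(h) = 4 (F(h) = (-4 + 6)² = 2² = 4)
W(A) = 2 + √(4 + A) (W(A) = 2 + √(A + 4) = 2 + √(4 + A))
W(5 - 1*(-5))*(-25 - 43) = (2 + √(4 + (5 - 1*(-5))))*(-25 - 43) = (2 + √(4 + (5 + 5)))*(-68) = (2 + √(4 + 10))*(-68) = (2 + √14)*(-68) = -136 - 68*√14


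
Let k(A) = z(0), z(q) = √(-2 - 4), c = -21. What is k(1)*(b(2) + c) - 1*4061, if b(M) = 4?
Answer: -4061 - 17*I*√6 ≈ -4061.0 - 41.641*I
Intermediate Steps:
z(q) = I*√6 (z(q) = √(-6) = I*√6)
k(A) = I*√6
k(1)*(b(2) + c) - 1*4061 = (I*√6)*(4 - 21) - 1*4061 = (I*√6)*(-17) - 4061 = -17*I*√6 - 4061 = -4061 - 17*I*√6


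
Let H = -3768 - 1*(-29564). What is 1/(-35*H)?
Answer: -1/902860 ≈ -1.1076e-6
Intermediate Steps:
H = 25796 (H = -3768 + 29564 = 25796)
1/(-35*H) = 1/(-35*25796) = 1/(-902860) = -1/902860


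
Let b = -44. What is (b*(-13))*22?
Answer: 12584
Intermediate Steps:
(b*(-13))*22 = -44*(-13)*22 = 572*22 = 12584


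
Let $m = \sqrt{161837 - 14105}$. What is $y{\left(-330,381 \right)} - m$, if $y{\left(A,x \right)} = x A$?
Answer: $-125730 - 2 \sqrt{36933} \approx -1.2611 \cdot 10^{5}$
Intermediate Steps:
$y{\left(A,x \right)} = A x$
$m = 2 \sqrt{36933}$ ($m = \sqrt{147732} = 2 \sqrt{36933} \approx 384.36$)
$y{\left(-330,381 \right)} - m = \left(-330\right) 381 - 2 \sqrt{36933} = -125730 - 2 \sqrt{36933}$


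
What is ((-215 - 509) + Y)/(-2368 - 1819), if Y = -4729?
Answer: 5453/4187 ≈ 1.3024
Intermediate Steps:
((-215 - 509) + Y)/(-2368 - 1819) = ((-215 - 509) - 4729)/(-2368 - 1819) = (-724 - 4729)/(-4187) = -5453*(-1/4187) = 5453/4187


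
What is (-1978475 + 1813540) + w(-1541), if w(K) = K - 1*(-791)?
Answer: -165685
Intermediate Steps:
w(K) = 791 + K (w(K) = K + 791 = 791 + K)
(-1978475 + 1813540) + w(-1541) = (-1978475 + 1813540) + (791 - 1541) = -164935 - 750 = -165685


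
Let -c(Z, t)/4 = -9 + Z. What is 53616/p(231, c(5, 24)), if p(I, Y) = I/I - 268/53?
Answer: -2841648/215 ≈ -13217.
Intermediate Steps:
c(Z, t) = 36 - 4*Z (c(Z, t) = -4*(-9 + Z) = 36 - 4*Z)
p(I, Y) = -215/53 (p(I, Y) = 1 - 268*1/53 = 1 - 268/53 = -215/53)
53616/p(231, c(5, 24)) = 53616/(-215/53) = 53616*(-53/215) = -2841648/215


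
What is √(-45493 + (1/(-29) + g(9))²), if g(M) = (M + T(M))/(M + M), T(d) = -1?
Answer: 2*I*√774754301/261 ≈ 213.29*I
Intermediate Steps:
g(M) = (-1 + M)/(2*M) (g(M) = (M - 1)/(M + M) = (-1 + M)/((2*M)) = (-1 + M)*(1/(2*M)) = (-1 + M)/(2*M))
√(-45493 + (1/(-29) + g(9))²) = √(-45493 + (1/(-29) + (½)*(-1 + 9)/9)²) = √(-45493 + (-1/29 + (½)*(⅑)*8)²) = √(-45493 + (-1/29 + 4/9)²) = √(-45493 + (107/261)²) = √(-45493 + 11449/68121) = √(-3099017204/68121) = 2*I*√774754301/261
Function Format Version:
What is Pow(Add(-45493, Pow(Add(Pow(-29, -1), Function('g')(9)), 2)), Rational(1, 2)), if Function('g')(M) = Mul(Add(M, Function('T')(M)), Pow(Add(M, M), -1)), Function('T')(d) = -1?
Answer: Mul(Rational(2, 261), I, Pow(774754301, Rational(1, 2))) ≈ Mul(213.29, I)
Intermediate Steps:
Function('g')(M) = Mul(Rational(1, 2), Pow(M, -1), Add(-1, M)) (Function('g')(M) = Mul(Add(M, -1), Pow(Add(M, M), -1)) = Mul(Add(-1, M), Pow(Mul(2, M), -1)) = Mul(Add(-1, M), Mul(Rational(1, 2), Pow(M, -1))) = Mul(Rational(1, 2), Pow(M, -1), Add(-1, M)))
Pow(Add(-45493, Pow(Add(Pow(-29, -1), Function('g')(9)), 2)), Rational(1, 2)) = Pow(Add(-45493, Pow(Add(Pow(-29, -1), Mul(Rational(1, 2), Pow(9, -1), Add(-1, 9))), 2)), Rational(1, 2)) = Pow(Add(-45493, Pow(Add(Rational(-1, 29), Mul(Rational(1, 2), Rational(1, 9), 8)), 2)), Rational(1, 2)) = Pow(Add(-45493, Pow(Add(Rational(-1, 29), Rational(4, 9)), 2)), Rational(1, 2)) = Pow(Add(-45493, Pow(Rational(107, 261), 2)), Rational(1, 2)) = Pow(Add(-45493, Rational(11449, 68121)), Rational(1, 2)) = Pow(Rational(-3099017204, 68121), Rational(1, 2)) = Mul(Rational(2, 261), I, Pow(774754301, Rational(1, 2)))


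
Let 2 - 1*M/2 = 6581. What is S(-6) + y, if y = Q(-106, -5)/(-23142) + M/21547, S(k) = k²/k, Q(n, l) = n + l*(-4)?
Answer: -56801611/8597253 ≈ -6.6069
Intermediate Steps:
Q(n, l) = n - 4*l
M = -13158 (M = 4 - 2*6581 = 4 - 13162 = -13158)
S(k) = k
y = -5218093/8597253 (y = (-106 - 4*(-5))/(-23142) - 13158/21547 = (-106 + 20)*(-1/23142) - 13158*1/21547 = -86*(-1/23142) - 13158/21547 = 43/11571 - 13158/21547 = -5218093/8597253 ≈ -0.60695)
S(-6) + y = -6 - 5218093/8597253 = -56801611/8597253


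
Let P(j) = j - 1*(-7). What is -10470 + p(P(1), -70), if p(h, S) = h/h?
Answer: -10469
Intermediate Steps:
P(j) = 7 + j (P(j) = j + 7 = 7 + j)
p(h, S) = 1
-10470 + p(P(1), -70) = -10470 + 1 = -10469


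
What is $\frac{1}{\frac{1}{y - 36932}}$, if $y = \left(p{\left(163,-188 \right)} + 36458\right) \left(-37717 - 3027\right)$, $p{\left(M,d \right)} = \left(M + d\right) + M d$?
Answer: $-235903948$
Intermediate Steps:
$p{\left(M,d \right)} = M + d + M d$
$y = -235867016$ ($y = \left(\left(163 - 188 + 163 \left(-188\right)\right) + 36458\right) \left(-37717 - 3027\right) = \left(\left(163 - 188 - 30644\right) + 36458\right) \left(-40744\right) = \left(-30669 + 36458\right) \left(-40744\right) = 5789 \left(-40744\right) = -235867016$)
$\frac{1}{\frac{1}{y - 36932}} = \frac{1}{\frac{1}{-235867016 - 36932}} = \frac{1}{\frac{1}{-235903948}} = \frac{1}{- \frac{1}{235903948}} = -235903948$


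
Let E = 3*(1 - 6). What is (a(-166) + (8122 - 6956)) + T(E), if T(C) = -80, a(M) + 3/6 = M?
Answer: 1839/2 ≈ 919.50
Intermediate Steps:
a(M) = -1/2 + M
E = -15 (E = 3*(-5) = -15)
(a(-166) + (8122 - 6956)) + T(E) = ((-1/2 - 166) + (8122 - 6956)) - 80 = (-333/2 + 1166) - 80 = 1999/2 - 80 = 1839/2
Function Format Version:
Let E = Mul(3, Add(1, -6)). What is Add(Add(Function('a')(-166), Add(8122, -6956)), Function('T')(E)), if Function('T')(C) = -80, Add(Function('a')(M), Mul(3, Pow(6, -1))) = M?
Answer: Rational(1839, 2) ≈ 919.50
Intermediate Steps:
Function('a')(M) = Add(Rational(-1, 2), M)
E = -15 (E = Mul(3, -5) = -15)
Add(Add(Function('a')(-166), Add(8122, -6956)), Function('T')(E)) = Add(Add(Add(Rational(-1, 2), -166), Add(8122, -6956)), -80) = Add(Add(Rational(-333, 2), 1166), -80) = Add(Rational(1999, 2), -80) = Rational(1839, 2)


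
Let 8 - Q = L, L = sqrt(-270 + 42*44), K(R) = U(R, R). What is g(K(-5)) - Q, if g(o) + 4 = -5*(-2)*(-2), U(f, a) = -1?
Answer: -32 + sqrt(1578) ≈ 7.7240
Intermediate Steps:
K(R) = -1
g(o) = -24 (g(o) = -4 - 5*(-2)*(-2) = -4 + 10*(-2) = -4 - 20 = -24)
L = sqrt(1578) (L = sqrt(-270 + 1848) = sqrt(1578) ≈ 39.724)
Q = 8 - sqrt(1578) ≈ -31.724
g(K(-5)) - Q = -24 - (8 - sqrt(1578)) = -24 + (-8 + sqrt(1578)) = -32 + sqrt(1578)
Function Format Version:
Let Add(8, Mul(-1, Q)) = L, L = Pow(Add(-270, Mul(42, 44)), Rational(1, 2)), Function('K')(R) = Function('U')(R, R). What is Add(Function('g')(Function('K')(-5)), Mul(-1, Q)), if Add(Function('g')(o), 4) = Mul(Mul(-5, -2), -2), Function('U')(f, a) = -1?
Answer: Add(-32, Pow(1578, Rational(1, 2))) ≈ 7.7240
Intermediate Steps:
Function('K')(R) = -1
Function('g')(o) = -24 (Function('g')(o) = Add(-4, Mul(Mul(-5, -2), -2)) = Add(-4, Mul(10, -2)) = Add(-4, -20) = -24)
L = Pow(1578, Rational(1, 2)) (L = Pow(Add(-270, 1848), Rational(1, 2)) = Pow(1578, Rational(1, 2)) ≈ 39.724)
Q = Add(8, Mul(-1, Pow(1578, Rational(1, 2)))) ≈ -31.724
Add(Function('g')(Function('K')(-5)), Mul(-1, Q)) = Add(-24, Mul(-1, Add(8, Mul(-1, Pow(1578, Rational(1, 2)))))) = Add(-24, Add(-8, Pow(1578, Rational(1, 2)))) = Add(-32, Pow(1578, Rational(1, 2)))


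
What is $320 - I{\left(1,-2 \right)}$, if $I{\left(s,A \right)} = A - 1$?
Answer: $323$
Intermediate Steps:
$I{\left(s,A \right)} = -1 + A$
$320 - I{\left(1,-2 \right)} = 320 - \left(-1 - 2\right) = 320 - -3 = 320 + 3 = 323$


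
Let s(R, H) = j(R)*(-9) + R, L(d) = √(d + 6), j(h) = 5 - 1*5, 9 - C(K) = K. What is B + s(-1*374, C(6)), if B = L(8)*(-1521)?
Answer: -374 - 1521*√14 ≈ -6065.1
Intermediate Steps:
C(K) = 9 - K
j(h) = 0 (j(h) = 5 - 5 = 0)
L(d) = √(6 + d)
B = -1521*√14 (B = √(6 + 8)*(-1521) = √14*(-1521) = -1521*√14 ≈ -5691.1)
s(R, H) = R (s(R, H) = 0*(-9) + R = 0 + R = R)
B + s(-1*374, C(6)) = -1521*√14 - 1*374 = -1521*√14 - 374 = -374 - 1521*√14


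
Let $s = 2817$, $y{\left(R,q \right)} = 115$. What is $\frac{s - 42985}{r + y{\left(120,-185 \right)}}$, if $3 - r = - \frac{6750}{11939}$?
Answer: $- \frac{59945719}{176944} \approx -338.78$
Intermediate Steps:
$r = \frac{42567}{11939}$ ($r = 3 - - \frac{6750}{11939} = 3 + \frac{6750}{11939} = \frac{42567}{11939} \approx 3.5654$)
$\frac{s - 42985}{r + y{\left(120,-185 \right)}} = \frac{2817 - 42985}{\frac{42567}{11939} + 115} = - \frac{40168}{\frac{1415552}{11939}} = \left(-40168\right) \frac{11939}{1415552} = - \frac{59945719}{176944}$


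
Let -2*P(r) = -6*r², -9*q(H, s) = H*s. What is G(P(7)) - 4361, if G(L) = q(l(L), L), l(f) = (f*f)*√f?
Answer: -4361 - 2470629*√3 ≈ -4.2836e+6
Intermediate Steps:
l(f) = f^(5/2) (l(f) = f²*√f = f^(5/2))
q(H, s) = -H*s/9
P(r) = 3*r² (P(r) = -(-3)*r² = 3*r²)
G(L) = -L^(7/2)/9 (G(L) = -L^(5/2)*L/9 = -L^(7/2)/9)
G(P(7)) - 4361 = -22235661*√3/9 - 4361 = -2470629*√3 - 4361 = -4361 - 2470629*√3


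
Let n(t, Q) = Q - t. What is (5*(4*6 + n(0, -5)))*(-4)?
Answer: -380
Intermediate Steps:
(5*(4*6 + n(0, -5)))*(-4) = (5*(4*6 + (-5 - 1*0)))*(-4) = (5*(24 + (-5 + 0)))*(-4) = (5*(24 - 5))*(-4) = (5*19)*(-4) = 95*(-4) = -380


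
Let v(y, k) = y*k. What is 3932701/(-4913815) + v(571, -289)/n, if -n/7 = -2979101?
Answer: -82822267210092/102471258262205 ≈ -0.80825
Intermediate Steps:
n = 20853707 (n = -7*(-2979101) = 20853707)
v(y, k) = k*y
3932701/(-4913815) + v(571, -289)/n = 3932701/(-4913815) - 289*571/20853707 = 3932701*(-1/4913815) - 165019*1/20853707 = -3932701/4913815 - 165019/20853707 = -82822267210092/102471258262205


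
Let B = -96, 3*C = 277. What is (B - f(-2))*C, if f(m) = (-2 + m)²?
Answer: -31024/3 ≈ -10341.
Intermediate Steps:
C = 277/3 (C = (⅓)*277 = 277/3 ≈ 92.333)
(B - f(-2))*C = (-96 - (-2 - 2)²)*(277/3) = (-96 - 1*(-4)²)*(277/3) = (-96 - 1*16)*(277/3) = (-96 - 16)*(277/3) = -112*277/3 = -31024/3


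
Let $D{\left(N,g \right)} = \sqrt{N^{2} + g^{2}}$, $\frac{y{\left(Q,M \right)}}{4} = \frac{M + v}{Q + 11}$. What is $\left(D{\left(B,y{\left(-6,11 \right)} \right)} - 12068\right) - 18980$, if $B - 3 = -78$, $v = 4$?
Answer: $-31048 + 3 \sqrt{641} \approx -30972.0$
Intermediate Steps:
$y{\left(Q,M \right)} = \frac{4 \left(4 + M\right)}{11 + Q}$ ($y{\left(Q,M \right)} = 4 \frac{M + 4}{Q + 11} = 4 \frac{4 + M}{11 + Q} = \frac{4 \left(4 + M\right)}{11 + Q}$)
$B = -75$ ($B = 3 - 78 = -75$)
$\left(D{\left(B,y{\left(-6,11 \right)} \right)} - 12068\right) - 18980 = \left(\sqrt{\left(-75\right)^{2} + \left(\frac{4 \left(4 + 11\right)}{11 - 6}\right)^{2}} - 12068\right) - 18980 = \left(\sqrt{5625 + \left(4 \cdot \frac{1}{5} \cdot 15\right)^{2}} - 12068\right) - 18980 = \left(\sqrt{5625 + 12^{2}} - 12068\right) - 18980 = \left(\sqrt{5625 + 144} - 12068\right) - 18980 = \left(\sqrt{5769} - 12068\right) - 18980 = \left(3 \sqrt{641} - 12068\right) - 18980 = \left(-12068 + 3 \sqrt{641}\right) - 18980 = -31048 + 3 \sqrt{641}$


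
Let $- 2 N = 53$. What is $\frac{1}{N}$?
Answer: $- \frac{2}{53} \approx -0.037736$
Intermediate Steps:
$N = - \frac{53}{2}$ ($N = \left(- \frac{1}{2}\right) 53 = - \frac{53}{2} \approx -26.5$)
$\frac{1}{N} = \frac{1}{- \frac{53}{2}} = - \frac{2}{53}$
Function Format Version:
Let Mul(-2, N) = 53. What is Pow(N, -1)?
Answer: Rational(-2, 53) ≈ -0.037736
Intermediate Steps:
N = Rational(-53, 2) (N = Mul(Rational(-1, 2), 53) = Rational(-53, 2) ≈ -26.500)
Pow(N, -1) = Pow(Rational(-53, 2), -1) = Rational(-2, 53)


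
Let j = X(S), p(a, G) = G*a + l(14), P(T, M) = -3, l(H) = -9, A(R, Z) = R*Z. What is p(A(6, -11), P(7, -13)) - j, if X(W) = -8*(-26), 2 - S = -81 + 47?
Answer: -19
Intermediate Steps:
S = 36 (S = 2 - (-81 + 47) = 2 - 1*(-34) = 2 + 34 = 36)
p(a, G) = -9 + G*a (p(a, G) = G*a - 9 = -9 + G*a)
X(W) = 208
j = 208
p(A(6, -11), P(7, -13)) - j = (-9 - 18*(-11)) - 1*208 = (-9 - 3*(-66)) - 208 = (-9 + 198) - 208 = 189 - 208 = -19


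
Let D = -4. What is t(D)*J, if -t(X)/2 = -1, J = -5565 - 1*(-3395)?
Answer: -4340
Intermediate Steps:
J = -2170 (J = -5565 + 3395 = -2170)
t(X) = 2 (t(X) = -2*(-1) = 2)
t(D)*J = 2*(-2170) = -4340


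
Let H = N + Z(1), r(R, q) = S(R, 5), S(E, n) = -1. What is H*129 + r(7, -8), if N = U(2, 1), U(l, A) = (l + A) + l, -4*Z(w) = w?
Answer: 2447/4 ≈ 611.75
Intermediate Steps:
Z(w) = -w/4
U(l, A) = A + 2*l (U(l, A) = (A + l) + l = A + 2*l)
N = 5 (N = 1 + 2*2 = 1 + 4 = 5)
r(R, q) = -1
H = 19/4 (H = 5 - ¼*1 = 5 - ¼ = 19/4 ≈ 4.7500)
H*129 + r(7, -8) = (19/4)*129 - 1 = 2451/4 - 1 = 2447/4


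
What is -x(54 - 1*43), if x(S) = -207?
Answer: 207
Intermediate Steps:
-x(54 - 1*43) = -1*(-207) = 207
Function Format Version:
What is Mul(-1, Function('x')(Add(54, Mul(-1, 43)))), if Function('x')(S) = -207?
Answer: 207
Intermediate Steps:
Mul(-1, Function('x')(Add(54, Mul(-1, 43)))) = Mul(-1, -207) = 207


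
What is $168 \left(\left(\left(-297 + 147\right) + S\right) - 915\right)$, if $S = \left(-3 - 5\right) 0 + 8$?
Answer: $-177576$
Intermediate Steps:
$S = 8$ ($S = \left(-3 - 5\right) 0 + 8 = \left(-8\right) 0 + 8 = 0 + 8 = 8$)
$168 \left(\left(\left(-297 + 147\right) + S\right) - 915\right) = 168 \left(\left(\left(-297 + 147\right) + 8\right) - 915\right) = 168 \left(\left(-150 + 8\right) - 915\right) = 168 \left(-142 - 915\right) = 168 \left(-1057\right) = -177576$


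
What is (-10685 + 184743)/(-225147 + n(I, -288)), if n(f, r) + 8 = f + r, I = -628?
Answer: -174058/226071 ≈ -0.76993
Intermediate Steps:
n(f, r) = -8 + f + r (n(f, r) = -8 + (f + r) = -8 + f + r)
(-10685 + 184743)/(-225147 + n(I, -288)) = (-10685 + 184743)/(-225147 + (-8 - 628 - 288)) = 174058/(-225147 - 924) = 174058/(-226071) = 174058*(-1/226071) = -174058/226071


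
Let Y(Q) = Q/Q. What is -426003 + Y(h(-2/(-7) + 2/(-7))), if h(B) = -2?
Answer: -426002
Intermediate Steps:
Y(Q) = 1
-426003 + Y(h(-2/(-7) + 2/(-7))) = -426003 + 1 = -426002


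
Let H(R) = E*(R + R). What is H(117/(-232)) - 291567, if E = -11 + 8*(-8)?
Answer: -33812997/116 ≈ -2.9149e+5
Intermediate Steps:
E = -75 (E = -11 - 64 = -75)
H(R) = -150*R (H(R) = -75*(R + R) = -150*R)
H(117/(-232)) - 291567 = -17550/(-232) - 291567 = -17550*(-1)/232 - 291567 = -150*(-117/232) - 291567 = 8775/116 - 291567 = -33812997/116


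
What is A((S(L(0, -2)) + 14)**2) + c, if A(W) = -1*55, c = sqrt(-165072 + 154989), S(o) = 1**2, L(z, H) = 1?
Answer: -55 + I*sqrt(10083) ≈ -55.0 + 100.41*I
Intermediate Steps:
S(o) = 1
c = I*sqrt(10083) (c = sqrt(-10083) = I*sqrt(10083) ≈ 100.41*I)
A(W) = -55
A((S(L(0, -2)) + 14)**2) + c = -55 + I*sqrt(10083)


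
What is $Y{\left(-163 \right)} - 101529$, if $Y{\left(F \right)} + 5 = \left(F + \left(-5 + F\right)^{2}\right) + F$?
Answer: $-73636$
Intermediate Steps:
$Y{\left(F \right)} = -5 + \left(-5 + F\right)^{2} + 2 F$ ($Y{\left(F \right)} = -5 + \left(\left(F + \left(-5 + F\right)^{2}\right) + F\right) = -5 + \left(\left(-5 + F\right)^{2} + 2 F\right) = -5 + \left(-5 + F\right)^{2} + 2 F$)
$Y{\left(-163 \right)} - 101529 = \left(20 + \left(-163\right)^{2} - -1304\right) - 101529 = \left(20 + 26569 + 1304\right) - 101529 = 27893 - 101529 = -73636$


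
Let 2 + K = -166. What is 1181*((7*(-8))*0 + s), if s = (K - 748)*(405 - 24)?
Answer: -412164276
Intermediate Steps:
K = -168 (K = -2 - 166 = -168)
s = -348996 (s = (-168 - 748)*(405 - 24) = -916*381 = -348996)
1181*((7*(-8))*0 + s) = 1181*((7*(-8))*0 - 348996) = 1181*(-56*0 - 348996) = 1181*(0 - 348996) = 1181*(-348996) = -412164276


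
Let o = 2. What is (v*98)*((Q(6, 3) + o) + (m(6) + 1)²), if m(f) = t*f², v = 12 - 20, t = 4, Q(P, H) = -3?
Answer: -16482816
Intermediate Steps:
v = -8
m(f) = 4*f²
(v*98)*((Q(6, 3) + o) + (m(6) + 1)²) = (-8*98)*((-3 + 2) + (4*6² + 1)²) = -784*(-1 + (4*36 + 1)²) = -784*(-1 + (144 + 1)²) = -784*(-1 + 145²) = -784*(-1 + 21025) = -784*21024 = -16482816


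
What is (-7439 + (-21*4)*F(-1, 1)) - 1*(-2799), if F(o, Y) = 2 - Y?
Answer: -4724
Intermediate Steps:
(-7439 + (-21*4)*F(-1, 1)) - 1*(-2799) = (-7439 + (-21*4)*(2 - 1*1)) - 1*(-2799) = (-7439 - 84*(2 - 1)) + 2799 = (-7439 - 84*1) + 2799 = (-7439 - 84) + 2799 = -7523 + 2799 = -4724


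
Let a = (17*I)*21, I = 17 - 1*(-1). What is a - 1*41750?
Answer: -35324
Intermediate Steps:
I = 18 (I = 17 + 1 = 18)
a = 6426 (a = (17*18)*21 = 306*21 = 6426)
a - 1*41750 = 6426 - 1*41750 = 6426 - 41750 = -35324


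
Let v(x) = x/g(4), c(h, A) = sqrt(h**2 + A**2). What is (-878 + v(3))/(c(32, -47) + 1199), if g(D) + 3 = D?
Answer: -1049125/1434368 + 875*sqrt(3233)/1434368 ≈ -0.69673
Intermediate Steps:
c(h, A) = sqrt(A**2 + h**2)
g(D) = -3 + D
v(x) = x (v(x) = x/(-3 + 4) = x/1 = x*1 = x)
(-878 + v(3))/(c(32, -47) + 1199) = (-878 + 3)/(sqrt((-47)**2 + 32**2) + 1199) = -875/(sqrt(2209 + 1024) + 1199) = -875/(sqrt(3233) + 1199) = -875/(1199 + sqrt(3233))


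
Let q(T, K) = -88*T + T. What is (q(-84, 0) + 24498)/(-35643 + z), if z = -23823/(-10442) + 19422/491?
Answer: -54356687244/60842647843 ≈ -0.89340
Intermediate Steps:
q(T, K) = -87*T
z = 214501617/5127022 (z = -23823*(-1/10442) + 19422*(1/491) = 23823/10442 + 19422/491 = 214501617/5127022 ≈ 41.837)
(q(-84, 0) + 24498)/(-35643 + z) = (-87*(-84) + 24498)/(-35643 + 214501617/5127022) = (7308 + 24498)/(-182527943529/5127022) = 31806*(-5127022/182527943529) = -54356687244/60842647843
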